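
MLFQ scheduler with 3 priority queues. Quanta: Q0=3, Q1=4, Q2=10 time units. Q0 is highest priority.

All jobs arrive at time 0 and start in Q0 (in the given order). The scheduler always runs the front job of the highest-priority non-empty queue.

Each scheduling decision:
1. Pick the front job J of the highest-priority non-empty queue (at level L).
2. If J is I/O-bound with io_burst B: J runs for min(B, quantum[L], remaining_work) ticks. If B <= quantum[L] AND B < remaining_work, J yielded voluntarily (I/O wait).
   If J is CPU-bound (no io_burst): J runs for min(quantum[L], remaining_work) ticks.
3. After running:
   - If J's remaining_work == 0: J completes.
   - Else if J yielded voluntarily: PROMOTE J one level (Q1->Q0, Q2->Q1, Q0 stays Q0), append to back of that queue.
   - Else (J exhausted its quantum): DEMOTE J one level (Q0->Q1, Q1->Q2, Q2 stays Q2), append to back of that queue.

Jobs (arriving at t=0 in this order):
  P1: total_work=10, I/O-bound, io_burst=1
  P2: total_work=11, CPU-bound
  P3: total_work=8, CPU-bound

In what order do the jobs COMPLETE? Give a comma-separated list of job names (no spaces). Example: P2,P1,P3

t=0-1: P1@Q0 runs 1, rem=9, I/O yield, promote→Q0. Q0=[P2,P3,P1] Q1=[] Q2=[]
t=1-4: P2@Q0 runs 3, rem=8, quantum used, demote→Q1. Q0=[P3,P1] Q1=[P2] Q2=[]
t=4-7: P3@Q0 runs 3, rem=5, quantum used, demote→Q1. Q0=[P1] Q1=[P2,P3] Q2=[]
t=7-8: P1@Q0 runs 1, rem=8, I/O yield, promote→Q0. Q0=[P1] Q1=[P2,P3] Q2=[]
t=8-9: P1@Q0 runs 1, rem=7, I/O yield, promote→Q0. Q0=[P1] Q1=[P2,P3] Q2=[]
t=9-10: P1@Q0 runs 1, rem=6, I/O yield, promote→Q0. Q0=[P1] Q1=[P2,P3] Q2=[]
t=10-11: P1@Q0 runs 1, rem=5, I/O yield, promote→Q0. Q0=[P1] Q1=[P2,P3] Q2=[]
t=11-12: P1@Q0 runs 1, rem=4, I/O yield, promote→Q0. Q0=[P1] Q1=[P2,P3] Q2=[]
t=12-13: P1@Q0 runs 1, rem=3, I/O yield, promote→Q0. Q0=[P1] Q1=[P2,P3] Q2=[]
t=13-14: P1@Q0 runs 1, rem=2, I/O yield, promote→Q0. Q0=[P1] Q1=[P2,P3] Q2=[]
t=14-15: P1@Q0 runs 1, rem=1, I/O yield, promote→Q0. Q0=[P1] Q1=[P2,P3] Q2=[]
t=15-16: P1@Q0 runs 1, rem=0, completes. Q0=[] Q1=[P2,P3] Q2=[]
t=16-20: P2@Q1 runs 4, rem=4, quantum used, demote→Q2. Q0=[] Q1=[P3] Q2=[P2]
t=20-24: P3@Q1 runs 4, rem=1, quantum used, demote→Q2. Q0=[] Q1=[] Q2=[P2,P3]
t=24-28: P2@Q2 runs 4, rem=0, completes. Q0=[] Q1=[] Q2=[P3]
t=28-29: P3@Q2 runs 1, rem=0, completes. Q0=[] Q1=[] Q2=[]

Answer: P1,P2,P3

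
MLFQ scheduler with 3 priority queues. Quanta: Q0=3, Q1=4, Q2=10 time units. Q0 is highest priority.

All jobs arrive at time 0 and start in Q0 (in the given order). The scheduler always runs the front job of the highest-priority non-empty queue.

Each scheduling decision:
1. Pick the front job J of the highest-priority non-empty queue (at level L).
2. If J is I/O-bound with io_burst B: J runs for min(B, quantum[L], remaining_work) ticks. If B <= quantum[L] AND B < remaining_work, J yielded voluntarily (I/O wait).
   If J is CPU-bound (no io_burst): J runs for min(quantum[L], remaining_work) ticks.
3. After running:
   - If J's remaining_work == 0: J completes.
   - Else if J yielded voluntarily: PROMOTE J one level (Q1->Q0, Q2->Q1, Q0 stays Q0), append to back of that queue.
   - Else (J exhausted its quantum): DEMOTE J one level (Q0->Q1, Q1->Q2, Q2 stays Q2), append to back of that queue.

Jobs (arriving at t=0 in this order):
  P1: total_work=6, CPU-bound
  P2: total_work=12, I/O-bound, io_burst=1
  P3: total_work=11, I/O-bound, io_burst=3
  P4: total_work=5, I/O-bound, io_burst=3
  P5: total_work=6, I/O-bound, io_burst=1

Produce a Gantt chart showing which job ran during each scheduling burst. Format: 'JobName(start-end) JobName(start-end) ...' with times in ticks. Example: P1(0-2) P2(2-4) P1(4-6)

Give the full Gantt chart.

t=0-3: P1@Q0 runs 3, rem=3, quantum used, demote→Q1. Q0=[P2,P3,P4,P5] Q1=[P1] Q2=[]
t=3-4: P2@Q0 runs 1, rem=11, I/O yield, promote→Q0. Q0=[P3,P4,P5,P2] Q1=[P1] Q2=[]
t=4-7: P3@Q0 runs 3, rem=8, I/O yield, promote→Q0. Q0=[P4,P5,P2,P3] Q1=[P1] Q2=[]
t=7-10: P4@Q0 runs 3, rem=2, I/O yield, promote→Q0. Q0=[P5,P2,P3,P4] Q1=[P1] Q2=[]
t=10-11: P5@Q0 runs 1, rem=5, I/O yield, promote→Q0. Q0=[P2,P3,P4,P5] Q1=[P1] Q2=[]
t=11-12: P2@Q0 runs 1, rem=10, I/O yield, promote→Q0. Q0=[P3,P4,P5,P2] Q1=[P1] Q2=[]
t=12-15: P3@Q0 runs 3, rem=5, I/O yield, promote→Q0. Q0=[P4,P5,P2,P3] Q1=[P1] Q2=[]
t=15-17: P4@Q0 runs 2, rem=0, completes. Q0=[P5,P2,P3] Q1=[P1] Q2=[]
t=17-18: P5@Q0 runs 1, rem=4, I/O yield, promote→Q0. Q0=[P2,P3,P5] Q1=[P1] Q2=[]
t=18-19: P2@Q0 runs 1, rem=9, I/O yield, promote→Q0. Q0=[P3,P5,P2] Q1=[P1] Q2=[]
t=19-22: P3@Q0 runs 3, rem=2, I/O yield, promote→Q0. Q0=[P5,P2,P3] Q1=[P1] Q2=[]
t=22-23: P5@Q0 runs 1, rem=3, I/O yield, promote→Q0. Q0=[P2,P3,P5] Q1=[P1] Q2=[]
t=23-24: P2@Q0 runs 1, rem=8, I/O yield, promote→Q0. Q0=[P3,P5,P2] Q1=[P1] Q2=[]
t=24-26: P3@Q0 runs 2, rem=0, completes. Q0=[P5,P2] Q1=[P1] Q2=[]
t=26-27: P5@Q0 runs 1, rem=2, I/O yield, promote→Q0. Q0=[P2,P5] Q1=[P1] Q2=[]
t=27-28: P2@Q0 runs 1, rem=7, I/O yield, promote→Q0. Q0=[P5,P2] Q1=[P1] Q2=[]
t=28-29: P5@Q0 runs 1, rem=1, I/O yield, promote→Q0. Q0=[P2,P5] Q1=[P1] Q2=[]
t=29-30: P2@Q0 runs 1, rem=6, I/O yield, promote→Q0. Q0=[P5,P2] Q1=[P1] Q2=[]
t=30-31: P5@Q0 runs 1, rem=0, completes. Q0=[P2] Q1=[P1] Q2=[]
t=31-32: P2@Q0 runs 1, rem=5, I/O yield, promote→Q0. Q0=[P2] Q1=[P1] Q2=[]
t=32-33: P2@Q0 runs 1, rem=4, I/O yield, promote→Q0. Q0=[P2] Q1=[P1] Q2=[]
t=33-34: P2@Q0 runs 1, rem=3, I/O yield, promote→Q0. Q0=[P2] Q1=[P1] Q2=[]
t=34-35: P2@Q0 runs 1, rem=2, I/O yield, promote→Q0. Q0=[P2] Q1=[P1] Q2=[]
t=35-36: P2@Q0 runs 1, rem=1, I/O yield, promote→Q0. Q0=[P2] Q1=[P1] Q2=[]
t=36-37: P2@Q0 runs 1, rem=0, completes. Q0=[] Q1=[P1] Q2=[]
t=37-40: P1@Q1 runs 3, rem=0, completes. Q0=[] Q1=[] Q2=[]

Answer: P1(0-3) P2(3-4) P3(4-7) P4(7-10) P5(10-11) P2(11-12) P3(12-15) P4(15-17) P5(17-18) P2(18-19) P3(19-22) P5(22-23) P2(23-24) P3(24-26) P5(26-27) P2(27-28) P5(28-29) P2(29-30) P5(30-31) P2(31-32) P2(32-33) P2(33-34) P2(34-35) P2(35-36) P2(36-37) P1(37-40)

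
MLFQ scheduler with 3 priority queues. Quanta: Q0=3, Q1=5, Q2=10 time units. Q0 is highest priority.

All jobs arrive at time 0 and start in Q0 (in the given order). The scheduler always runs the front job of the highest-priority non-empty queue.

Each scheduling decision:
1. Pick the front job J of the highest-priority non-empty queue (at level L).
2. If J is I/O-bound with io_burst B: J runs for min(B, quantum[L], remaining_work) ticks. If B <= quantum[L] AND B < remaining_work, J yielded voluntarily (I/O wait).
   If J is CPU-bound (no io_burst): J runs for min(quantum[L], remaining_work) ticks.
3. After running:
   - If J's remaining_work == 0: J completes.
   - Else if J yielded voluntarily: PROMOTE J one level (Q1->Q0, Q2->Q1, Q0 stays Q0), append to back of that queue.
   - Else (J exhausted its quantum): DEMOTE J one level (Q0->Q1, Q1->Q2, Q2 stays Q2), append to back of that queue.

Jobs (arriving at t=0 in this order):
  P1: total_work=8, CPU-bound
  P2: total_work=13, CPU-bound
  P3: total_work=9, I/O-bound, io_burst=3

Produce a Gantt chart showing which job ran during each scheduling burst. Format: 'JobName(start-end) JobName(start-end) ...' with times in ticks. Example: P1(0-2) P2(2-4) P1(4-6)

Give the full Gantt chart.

t=0-3: P1@Q0 runs 3, rem=5, quantum used, demote→Q1. Q0=[P2,P3] Q1=[P1] Q2=[]
t=3-6: P2@Q0 runs 3, rem=10, quantum used, demote→Q1. Q0=[P3] Q1=[P1,P2] Q2=[]
t=6-9: P3@Q0 runs 3, rem=6, I/O yield, promote→Q0. Q0=[P3] Q1=[P1,P2] Q2=[]
t=9-12: P3@Q0 runs 3, rem=3, I/O yield, promote→Q0. Q0=[P3] Q1=[P1,P2] Q2=[]
t=12-15: P3@Q0 runs 3, rem=0, completes. Q0=[] Q1=[P1,P2] Q2=[]
t=15-20: P1@Q1 runs 5, rem=0, completes. Q0=[] Q1=[P2] Q2=[]
t=20-25: P2@Q1 runs 5, rem=5, quantum used, demote→Q2. Q0=[] Q1=[] Q2=[P2]
t=25-30: P2@Q2 runs 5, rem=0, completes. Q0=[] Q1=[] Q2=[]

Answer: P1(0-3) P2(3-6) P3(6-9) P3(9-12) P3(12-15) P1(15-20) P2(20-25) P2(25-30)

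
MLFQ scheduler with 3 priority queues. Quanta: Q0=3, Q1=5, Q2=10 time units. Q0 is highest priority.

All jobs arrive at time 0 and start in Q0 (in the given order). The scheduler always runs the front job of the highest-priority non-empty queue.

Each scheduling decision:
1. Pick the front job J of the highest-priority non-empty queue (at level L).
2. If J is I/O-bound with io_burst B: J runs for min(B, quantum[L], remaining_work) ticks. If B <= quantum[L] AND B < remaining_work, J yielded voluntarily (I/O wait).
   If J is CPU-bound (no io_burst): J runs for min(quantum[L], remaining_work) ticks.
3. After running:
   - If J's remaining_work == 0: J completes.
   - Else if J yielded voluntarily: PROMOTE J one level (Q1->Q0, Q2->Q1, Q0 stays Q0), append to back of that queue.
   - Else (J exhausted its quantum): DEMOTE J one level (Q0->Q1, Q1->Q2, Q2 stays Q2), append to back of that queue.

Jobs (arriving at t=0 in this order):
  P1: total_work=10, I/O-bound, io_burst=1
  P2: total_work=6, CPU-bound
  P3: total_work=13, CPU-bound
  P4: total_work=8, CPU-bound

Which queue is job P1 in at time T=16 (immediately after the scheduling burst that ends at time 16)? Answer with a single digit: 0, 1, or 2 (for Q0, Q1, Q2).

t=0-1: P1@Q0 runs 1, rem=9, I/O yield, promote→Q0. Q0=[P2,P3,P4,P1] Q1=[] Q2=[]
t=1-4: P2@Q0 runs 3, rem=3, quantum used, demote→Q1. Q0=[P3,P4,P1] Q1=[P2] Q2=[]
t=4-7: P3@Q0 runs 3, rem=10, quantum used, demote→Q1. Q0=[P4,P1] Q1=[P2,P3] Q2=[]
t=7-10: P4@Q0 runs 3, rem=5, quantum used, demote→Q1. Q0=[P1] Q1=[P2,P3,P4] Q2=[]
t=10-11: P1@Q0 runs 1, rem=8, I/O yield, promote→Q0. Q0=[P1] Q1=[P2,P3,P4] Q2=[]
t=11-12: P1@Q0 runs 1, rem=7, I/O yield, promote→Q0. Q0=[P1] Q1=[P2,P3,P4] Q2=[]
t=12-13: P1@Q0 runs 1, rem=6, I/O yield, promote→Q0. Q0=[P1] Q1=[P2,P3,P4] Q2=[]
t=13-14: P1@Q0 runs 1, rem=5, I/O yield, promote→Q0. Q0=[P1] Q1=[P2,P3,P4] Q2=[]
t=14-15: P1@Q0 runs 1, rem=4, I/O yield, promote→Q0. Q0=[P1] Q1=[P2,P3,P4] Q2=[]
t=15-16: P1@Q0 runs 1, rem=3, I/O yield, promote→Q0. Q0=[P1] Q1=[P2,P3,P4] Q2=[]
t=16-17: P1@Q0 runs 1, rem=2, I/O yield, promote→Q0. Q0=[P1] Q1=[P2,P3,P4] Q2=[]
t=17-18: P1@Q0 runs 1, rem=1, I/O yield, promote→Q0. Q0=[P1] Q1=[P2,P3,P4] Q2=[]
t=18-19: P1@Q0 runs 1, rem=0, completes. Q0=[] Q1=[P2,P3,P4] Q2=[]
t=19-22: P2@Q1 runs 3, rem=0, completes. Q0=[] Q1=[P3,P4] Q2=[]
t=22-27: P3@Q1 runs 5, rem=5, quantum used, demote→Q2. Q0=[] Q1=[P4] Q2=[P3]
t=27-32: P4@Q1 runs 5, rem=0, completes. Q0=[] Q1=[] Q2=[P3]
t=32-37: P3@Q2 runs 5, rem=0, completes. Q0=[] Q1=[] Q2=[]

Answer: 0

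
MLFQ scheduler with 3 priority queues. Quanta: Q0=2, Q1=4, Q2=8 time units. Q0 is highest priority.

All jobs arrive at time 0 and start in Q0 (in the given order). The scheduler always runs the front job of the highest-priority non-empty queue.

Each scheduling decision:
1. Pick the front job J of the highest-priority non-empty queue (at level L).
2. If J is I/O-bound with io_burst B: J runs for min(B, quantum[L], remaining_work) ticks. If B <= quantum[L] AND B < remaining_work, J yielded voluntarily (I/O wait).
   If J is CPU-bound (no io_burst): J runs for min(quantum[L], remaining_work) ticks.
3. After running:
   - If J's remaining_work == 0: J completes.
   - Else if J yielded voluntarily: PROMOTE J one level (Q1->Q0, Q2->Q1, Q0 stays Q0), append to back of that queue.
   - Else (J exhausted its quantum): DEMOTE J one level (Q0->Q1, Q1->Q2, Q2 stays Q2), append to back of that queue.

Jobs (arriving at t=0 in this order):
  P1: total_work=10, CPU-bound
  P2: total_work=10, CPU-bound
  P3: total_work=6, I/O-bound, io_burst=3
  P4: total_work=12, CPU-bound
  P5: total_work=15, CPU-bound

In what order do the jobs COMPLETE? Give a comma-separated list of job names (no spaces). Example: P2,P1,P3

t=0-2: P1@Q0 runs 2, rem=8, quantum used, demote→Q1. Q0=[P2,P3,P4,P5] Q1=[P1] Q2=[]
t=2-4: P2@Q0 runs 2, rem=8, quantum used, demote→Q1. Q0=[P3,P4,P5] Q1=[P1,P2] Q2=[]
t=4-6: P3@Q0 runs 2, rem=4, quantum used, demote→Q1. Q0=[P4,P5] Q1=[P1,P2,P3] Q2=[]
t=6-8: P4@Q0 runs 2, rem=10, quantum used, demote→Q1. Q0=[P5] Q1=[P1,P2,P3,P4] Q2=[]
t=8-10: P5@Q0 runs 2, rem=13, quantum used, demote→Q1. Q0=[] Q1=[P1,P2,P3,P4,P5] Q2=[]
t=10-14: P1@Q1 runs 4, rem=4, quantum used, demote→Q2. Q0=[] Q1=[P2,P3,P4,P5] Q2=[P1]
t=14-18: P2@Q1 runs 4, rem=4, quantum used, demote→Q2. Q0=[] Q1=[P3,P4,P5] Q2=[P1,P2]
t=18-21: P3@Q1 runs 3, rem=1, I/O yield, promote→Q0. Q0=[P3] Q1=[P4,P5] Q2=[P1,P2]
t=21-22: P3@Q0 runs 1, rem=0, completes. Q0=[] Q1=[P4,P5] Q2=[P1,P2]
t=22-26: P4@Q1 runs 4, rem=6, quantum used, demote→Q2. Q0=[] Q1=[P5] Q2=[P1,P2,P4]
t=26-30: P5@Q1 runs 4, rem=9, quantum used, demote→Q2. Q0=[] Q1=[] Q2=[P1,P2,P4,P5]
t=30-34: P1@Q2 runs 4, rem=0, completes. Q0=[] Q1=[] Q2=[P2,P4,P5]
t=34-38: P2@Q2 runs 4, rem=0, completes. Q0=[] Q1=[] Q2=[P4,P5]
t=38-44: P4@Q2 runs 6, rem=0, completes. Q0=[] Q1=[] Q2=[P5]
t=44-52: P5@Q2 runs 8, rem=1, quantum used, demote→Q2. Q0=[] Q1=[] Q2=[P5]
t=52-53: P5@Q2 runs 1, rem=0, completes. Q0=[] Q1=[] Q2=[]

Answer: P3,P1,P2,P4,P5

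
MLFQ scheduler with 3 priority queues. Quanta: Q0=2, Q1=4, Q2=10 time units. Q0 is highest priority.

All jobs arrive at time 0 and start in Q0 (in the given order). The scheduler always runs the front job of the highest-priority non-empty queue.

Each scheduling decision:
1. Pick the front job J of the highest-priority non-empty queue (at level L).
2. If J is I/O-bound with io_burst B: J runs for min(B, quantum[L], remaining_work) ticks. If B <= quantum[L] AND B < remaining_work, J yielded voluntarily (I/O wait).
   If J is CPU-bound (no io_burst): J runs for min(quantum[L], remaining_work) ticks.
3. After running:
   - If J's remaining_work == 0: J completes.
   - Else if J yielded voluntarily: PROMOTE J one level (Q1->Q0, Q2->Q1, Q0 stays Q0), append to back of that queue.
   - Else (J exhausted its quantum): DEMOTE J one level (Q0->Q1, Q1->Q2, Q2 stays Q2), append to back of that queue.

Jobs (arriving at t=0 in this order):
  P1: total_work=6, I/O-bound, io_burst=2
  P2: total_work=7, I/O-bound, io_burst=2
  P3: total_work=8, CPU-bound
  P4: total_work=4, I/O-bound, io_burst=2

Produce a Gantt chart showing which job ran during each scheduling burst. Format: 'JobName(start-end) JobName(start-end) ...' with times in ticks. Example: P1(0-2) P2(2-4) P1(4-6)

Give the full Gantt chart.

Answer: P1(0-2) P2(2-4) P3(4-6) P4(6-8) P1(8-10) P2(10-12) P4(12-14) P1(14-16) P2(16-18) P2(18-19) P3(19-23) P3(23-25)

Derivation:
t=0-2: P1@Q0 runs 2, rem=4, I/O yield, promote→Q0. Q0=[P2,P3,P4,P1] Q1=[] Q2=[]
t=2-4: P2@Q0 runs 2, rem=5, I/O yield, promote→Q0. Q0=[P3,P4,P1,P2] Q1=[] Q2=[]
t=4-6: P3@Q0 runs 2, rem=6, quantum used, demote→Q1. Q0=[P4,P1,P2] Q1=[P3] Q2=[]
t=6-8: P4@Q0 runs 2, rem=2, I/O yield, promote→Q0. Q0=[P1,P2,P4] Q1=[P3] Q2=[]
t=8-10: P1@Q0 runs 2, rem=2, I/O yield, promote→Q0. Q0=[P2,P4,P1] Q1=[P3] Q2=[]
t=10-12: P2@Q0 runs 2, rem=3, I/O yield, promote→Q0. Q0=[P4,P1,P2] Q1=[P3] Q2=[]
t=12-14: P4@Q0 runs 2, rem=0, completes. Q0=[P1,P2] Q1=[P3] Q2=[]
t=14-16: P1@Q0 runs 2, rem=0, completes. Q0=[P2] Q1=[P3] Q2=[]
t=16-18: P2@Q0 runs 2, rem=1, I/O yield, promote→Q0. Q0=[P2] Q1=[P3] Q2=[]
t=18-19: P2@Q0 runs 1, rem=0, completes. Q0=[] Q1=[P3] Q2=[]
t=19-23: P3@Q1 runs 4, rem=2, quantum used, demote→Q2. Q0=[] Q1=[] Q2=[P3]
t=23-25: P3@Q2 runs 2, rem=0, completes. Q0=[] Q1=[] Q2=[]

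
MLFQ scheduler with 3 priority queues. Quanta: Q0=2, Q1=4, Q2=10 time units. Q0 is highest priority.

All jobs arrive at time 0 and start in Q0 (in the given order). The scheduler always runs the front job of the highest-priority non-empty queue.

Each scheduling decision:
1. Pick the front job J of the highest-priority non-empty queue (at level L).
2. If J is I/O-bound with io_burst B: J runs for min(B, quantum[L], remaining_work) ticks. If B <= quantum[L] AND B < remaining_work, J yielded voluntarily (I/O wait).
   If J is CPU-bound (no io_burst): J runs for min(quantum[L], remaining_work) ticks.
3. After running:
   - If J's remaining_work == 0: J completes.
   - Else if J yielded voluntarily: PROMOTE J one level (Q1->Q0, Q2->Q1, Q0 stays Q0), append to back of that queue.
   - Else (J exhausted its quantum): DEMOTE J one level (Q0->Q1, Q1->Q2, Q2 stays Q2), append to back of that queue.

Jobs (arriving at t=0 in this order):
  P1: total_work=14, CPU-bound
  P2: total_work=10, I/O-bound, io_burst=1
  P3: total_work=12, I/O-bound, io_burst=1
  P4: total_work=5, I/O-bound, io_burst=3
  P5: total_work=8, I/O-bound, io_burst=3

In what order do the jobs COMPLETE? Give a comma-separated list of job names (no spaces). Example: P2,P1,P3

Answer: P2,P3,P4,P5,P1

Derivation:
t=0-2: P1@Q0 runs 2, rem=12, quantum used, demote→Q1. Q0=[P2,P3,P4,P5] Q1=[P1] Q2=[]
t=2-3: P2@Q0 runs 1, rem=9, I/O yield, promote→Q0. Q0=[P3,P4,P5,P2] Q1=[P1] Q2=[]
t=3-4: P3@Q0 runs 1, rem=11, I/O yield, promote→Q0. Q0=[P4,P5,P2,P3] Q1=[P1] Q2=[]
t=4-6: P4@Q0 runs 2, rem=3, quantum used, demote→Q1. Q0=[P5,P2,P3] Q1=[P1,P4] Q2=[]
t=6-8: P5@Q0 runs 2, rem=6, quantum used, demote→Q1. Q0=[P2,P3] Q1=[P1,P4,P5] Q2=[]
t=8-9: P2@Q0 runs 1, rem=8, I/O yield, promote→Q0. Q0=[P3,P2] Q1=[P1,P4,P5] Q2=[]
t=9-10: P3@Q0 runs 1, rem=10, I/O yield, promote→Q0. Q0=[P2,P3] Q1=[P1,P4,P5] Q2=[]
t=10-11: P2@Q0 runs 1, rem=7, I/O yield, promote→Q0. Q0=[P3,P2] Q1=[P1,P4,P5] Q2=[]
t=11-12: P3@Q0 runs 1, rem=9, I/O yield, promote→Q0. Q0=[P2,P3] Q1=[P1,P4,P5] Q2=[]
t=12-13: P2@Q0 runs 1, rem=6, I/O yield, promote→Q0. Q0=[P3,P2] Q1=[P1,P4,P5] Q2=[]
t=13-14: P3@Q0 runs 1, rem=8, I/O yield, promote→Q0. Q0=[P2,P3] Q1=[P1,P4,P5] Q2=[]
t=14-15: P2@Q0 runs 1, rem=5, I/O yield, promote→Q0. Q0=[P3,P2] Q1=[P1,P4,P5] Q2=[]
t=15-16: P3@Q0 runs 1, rem=7, I/O yield, promote→Q0. Q0=[P2,P3] Q1=[P1,P4,P5] Q2=[]
t=16-17: P2@Q0 runs 1, rem=4, I/O yield, promote→Q0. Q0=[P3,P2] Q1=[P1,P4,P5] Q2=[]
t=17-18: P3@Q0 runs 1, rem=6, I/O yield, promote→Q0. Q0=[P2,P3] Q1=[P1,P4,P5] Q2=[]
t=18-19: P2@Q0 runs 1, rem=3, I/O yield, promote→Q0. Q0=[P3,P2] Q1=[P1,P4,P5] Q2=[]
t=19-20: P3@Q0 runs 1, rem=5, I/O yield, promote→Q0. Q0=[P2,P3] Q1=[P1,P4,P5] Q2=[]
t=20-21: P2@Q0 runs 1, rem=2, I/O yield, promote→Q0. Q0=[P3,P2] Q1=[P1,P4,P5] Q2=[]
t=21-22: P3@Q0 runs 1, rem=4, I/O yield, promote→Q0. Q0=[P2,P3] Q1=[P1,P4,P5] Q2=[]
t=22-23: P2@Q0 runs 1, rem=1, I/O yield, promote→Q0. Q0=[P3,P2] Q1=[P1,P4,P5] Q2=[]
t=23-24: P3@Q0 runs 1, rem=3, I/O yield, promote→Q0. Q0=[P2,P3] Q1=[P1,P4,P5] Q2=[]
t=24-25: P2@Q0 runs 1, rem=0, completes. Q0=[P3] Q1=[P1,P4,P5] Q2=[]
t=25-26: P3@Q0 runs 1, rem=2, I/O yield, promote→Q0. Q0=[P3] Q1=[P1,P4,P5] Q2=[]
t=26-27: P3@Q0 runs 1, rem=1, I/O yield, promote→Q0. Q0=[P3] Q1=[P1,P4,P5] Q2=[]
t=27-28: P3@Q0 runs 1, rem=0, completes. Q0=[] Q1=[P1,P4,P5] Q2=[]
t=28-32: P1@Q1 runs 4, rem=8, quantum used, demote→Q2. Q0=[] Q1=[P4,P5] Q2=[P1]
t=32-35: P4@Q1 runs 3, rem=0, completes. Q0=[] Q1=[P5] Q2=[P1]
t=35-38: P5@Q1 runs 3, rem=3, I/O yield, promote→Q0. Q0=[P5] Q1=[] Q2=[P1]
t=38-40: P5@Q0 runs 2, rem=1, quantum used, demote→Q1. Q0=[] Q1=[P5] Q2=[P1]
t=40-41: P5@Q1 runs 1, rem=0, completes. Q0=[] Q1=[] Q2=[P1]
t=41-49: P1@Q2 runs 8, rem=0, completes. Q0=[] Q1=[] Q2=[]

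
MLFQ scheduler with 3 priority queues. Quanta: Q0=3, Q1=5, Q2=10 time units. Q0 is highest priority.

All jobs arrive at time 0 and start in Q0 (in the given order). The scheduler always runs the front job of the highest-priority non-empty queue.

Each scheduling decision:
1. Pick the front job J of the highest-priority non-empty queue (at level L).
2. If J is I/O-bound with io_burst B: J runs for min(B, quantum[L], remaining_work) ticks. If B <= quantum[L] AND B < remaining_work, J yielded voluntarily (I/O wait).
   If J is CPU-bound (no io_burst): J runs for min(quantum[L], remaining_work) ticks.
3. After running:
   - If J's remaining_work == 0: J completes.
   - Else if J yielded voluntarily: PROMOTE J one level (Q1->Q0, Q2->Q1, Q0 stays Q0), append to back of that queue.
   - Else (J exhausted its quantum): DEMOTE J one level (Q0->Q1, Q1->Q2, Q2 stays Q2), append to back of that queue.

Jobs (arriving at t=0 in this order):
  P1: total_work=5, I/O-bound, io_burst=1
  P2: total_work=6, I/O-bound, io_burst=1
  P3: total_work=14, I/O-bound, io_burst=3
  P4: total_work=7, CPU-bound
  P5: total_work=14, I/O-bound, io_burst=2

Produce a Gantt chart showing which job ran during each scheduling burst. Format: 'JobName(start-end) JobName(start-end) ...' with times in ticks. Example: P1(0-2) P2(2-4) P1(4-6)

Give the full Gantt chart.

t=0-1: P1@Q0 runs 1, rem=4, I/O yield, promote→Q0. Q0=[P2,P3,P4,P5,P1] Q1=[] Q2=[]
t=1-2: P2@Q0 runs 1, rem=5, I/O yield, promote→Q0. Q0=[P3,P4,P5,P1,P2] Q1=[] Q2=[]
t=2-5: P3@Q0 runs 3, rem=11, I/O yield, promote→Q0. Q0=[P4,P5,P1,P2,P3] Q1=[] Q2=[]
t=5-8: P4@Q0 runs 3, rem=4, quantum used, demote→Q1. Q0=[P5,P1,P2,P3] Q1=[P4] Q2=[]
t=8-10: P5@Q0 runs 2, rem=12, I/O yield, promote→Q0. Q0=[P1,P2,P3,P5] Q1=[P4] Q2=[]
t=10-11: P1@Q0 runs 1, rem=3, I/O yield, promote→Q0. Q0=[P2,P3,P5,P1] Q1=[P4] Q2=[]
t=11-12: P2@Q0 runs 1, rem=4, I/O yield, promote→Q0. Q0=[P3,P5,P1,P2] Q1=[P4] Q2=[]
t=12-15: P3@Q0 runs 3, rem=8, I/O yield, promote→Q0. Q0=[P5,P1,P2,P3] Q1=[P4] Q2=[]
t=15-17: P5@Q0 runs 2, rem=10, I/O yield, promote→Q0. Q0=[P1,P2,P3,P5] Q1=[P4] Q2=[]
t=17-18: P1@Q0 runs 1, rem=2, I/O yield, promote→Q0. Q0=[P2,P3,P5,P1] Q1=[P4] Q2=[]
t=18-19: P2@Q0 runs 1, rem=3, I/O yield, promote→Q0. Q0=[P3,P5,P1,P2] Q1=[P4] Q2=[]
t=19-22: P3@Q0 runs 3, rem=5, I/O yield, promote→Q0. Q0=[P5,P1,P2,P3] Q1=[P4] Q2=[]
t=22-24: P5@Q0 runs 2, rem=8, I/O yield, promote→Q0. Q0=[P1,P2,P3,P5] Q1=[P4] Q2=[]
t=24-25: P1@Q0 runs 1, rem=1, I/O yield, promote→Q0. Q0=[P2,P3,P5,P1] Q1=[P4] Q2=[]
t=25-26: P2@Q0 runs 1, rem=2, I/O yield, promote→Q0. Q0=[P3,P5,P1,P2] Q1=[P4] Q2=[]
t=26-29: P3@Q0 runs 3, rem=2, I/O yield, promote→Q0. Q0=[P5,P1,P2,P3] Q1=[P4] Q2=[]
t=29-31: P5@Q0 runs 2, rem=6, I/O yield, promote→Q0. Q0=[P1,P2,P3,P5] Q1=[P4] Q2=[]
t=31-32: P1@Q0 runs 1, rem=0, completes. Q0=[P2,P3,P5] Q1=[P4] Q2=[]
t=32-33: P2@Q0 runs 1, rem=1, I/O yield, promote→Q0. Q0=[P3,P5,P2] Q1=[P4] Q2=[]
t=33-35: P3@Q0 runs 2, rem=0, completes. Q0=[P5,P2] Q1=[P4] Q2=[]
t=35-37: P5@Q0 runs 2, rem=4, I/O yield, promote→Q0. Q0=[P2,P5] Q1=[P4] Q2=[]
t=37-38: P2@Q0 runs 1, rem=0, completes. Q0=[P5] Q1=[P4] Q2=[]
t=38-40: P5@Q0 runs 2, rem=2, I/O yield, promote→Q0. Q0=[P5] Q1=[P4] Q2=[]
t=40-42: P5@Q0 runs 2, rem=0, completes. Q0=[] Q1=[P4] Q2=[]
t=42-46: P4@Q1 runs 4, rem=0, completes. Q0=[] Q1=[] Q2=[]

Answer: P1(0-1) P2(1-2) P3(2-5) P4(5-8) P5(8-10) P1(10-11) P2(11-12) P3(12-15) P5(15-17) P1(17-18) P2(18-19) P3(19-22) P5(22-24) P1(24-25) P2(25-26) P3(26-29) P5(29-31) P1(31-32) P2(32-33) P3(33-35) P5(35-37) P2(37-38) P5(38-40) P5(40-42) P4(42-46)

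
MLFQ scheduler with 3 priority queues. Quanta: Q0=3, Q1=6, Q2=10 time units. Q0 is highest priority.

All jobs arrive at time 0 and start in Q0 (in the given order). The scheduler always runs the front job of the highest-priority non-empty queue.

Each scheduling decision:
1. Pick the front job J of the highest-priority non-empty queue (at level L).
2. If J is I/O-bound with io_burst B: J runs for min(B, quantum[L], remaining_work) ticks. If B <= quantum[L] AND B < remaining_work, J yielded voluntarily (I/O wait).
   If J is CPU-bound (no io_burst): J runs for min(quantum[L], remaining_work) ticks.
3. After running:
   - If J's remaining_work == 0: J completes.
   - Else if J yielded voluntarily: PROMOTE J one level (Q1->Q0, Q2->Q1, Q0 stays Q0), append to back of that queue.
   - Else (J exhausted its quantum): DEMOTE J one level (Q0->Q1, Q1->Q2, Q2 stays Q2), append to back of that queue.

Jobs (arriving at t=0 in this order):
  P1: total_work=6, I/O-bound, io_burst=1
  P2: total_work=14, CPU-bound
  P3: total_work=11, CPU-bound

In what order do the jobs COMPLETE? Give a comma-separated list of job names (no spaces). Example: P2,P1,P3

Answer: P1,P2,P3

Derivation:
t=0-1: P1@Q0 runs 1, rem=5, I/O yield, promote→Q0. Q0=[P2,P3,P1] Q1=[] Q2=[]
t=1-4: P2@Q0 runs 3, rem=11, quantum used, demote→Q1. Q0=[P3,P1] Q1=[P2] Q2=[]
t=4-7: P3@Q0 runs 3, rem=8, quantum used, demote→Q1. Q0=[P1] Q1=[P2,P3] Q2=[]
t=7-8: P1@Q0 runs 1, rem=4, I/O yield, promote→Q0. Q0=[P1] Q1=[P2,P3] Q2=[]
t=8-9: P1@Q0 runs 1, rem=3, I/O yield, promote→Q0. Q0=[P1] Q1=[P2,P3] Q2=[]
t=9-10: P1@Q0 runs 1, rem=2, I/O yield, promote→Q0. Q0=[P1] Q1=[P2,P3] Q2=[]
t=10-11: P1@Q0 runs 1, rem=1, I/O yield, promote→Q0. Q0=[P1] Q1=[P2,P3] Q2=[]
t=11-12: P1@Q0 runs 1, rem=0, completes. Q0=[] Q1=[P2,P3] Q2=[]
t=12-18: P2@Q1 runs 6, rem=5, quantum used, demote→Q2. Q0=[] Q1=[P3] Q2=[P2]
t=18-24: P3@Q1 runs 6, rem=2, quantum used, demote→Q2. Q0=[] Q1=[] Q2=[P2,P3]
t=24-29: P2@Q2 runs 5, rem=0, completes. Q0=[] Q1=[] Q2=[P3]
t=29-31: P3@Q2 runs 2, rem=0, completes. Q0=[] Q1=[] Q2=[]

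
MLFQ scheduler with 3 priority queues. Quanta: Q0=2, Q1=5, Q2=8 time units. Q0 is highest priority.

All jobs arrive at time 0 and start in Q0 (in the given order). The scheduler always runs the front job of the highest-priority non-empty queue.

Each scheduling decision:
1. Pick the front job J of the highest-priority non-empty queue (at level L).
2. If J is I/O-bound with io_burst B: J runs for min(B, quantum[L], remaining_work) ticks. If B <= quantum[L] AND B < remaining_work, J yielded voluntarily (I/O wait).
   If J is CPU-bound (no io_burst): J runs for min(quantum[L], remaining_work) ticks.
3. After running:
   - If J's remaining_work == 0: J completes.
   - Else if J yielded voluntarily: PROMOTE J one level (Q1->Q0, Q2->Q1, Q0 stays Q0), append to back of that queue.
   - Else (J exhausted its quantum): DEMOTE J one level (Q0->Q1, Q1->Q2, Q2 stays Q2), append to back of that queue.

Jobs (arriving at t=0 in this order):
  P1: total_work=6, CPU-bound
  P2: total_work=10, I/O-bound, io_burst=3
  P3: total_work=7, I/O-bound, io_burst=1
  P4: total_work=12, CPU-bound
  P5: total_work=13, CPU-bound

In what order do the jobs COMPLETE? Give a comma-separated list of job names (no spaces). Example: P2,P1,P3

t=0-2: P1@Q0 runs 2, rem=4, quantum used, demote→Q1. Q0=[P2,P3,P4,P5] Q1=[P1] Q2=[]
t=2-4: P2@Q0 runs 2, rem=8, quantum used, demote→Q1. Q0=[P3,P4,P5] Q1=[P1,P2] Q2=[]
t=4-5: P3@Q0 runs 1, rem=6, I/O yield, promote→Q0. Q0=[P4,P5,P3] Q1=[P1,P2] Q2=[]
t=5-7: P4@Q0 runs 2, rem=10, quantum used, demote→Q1. Q0=[P5,P3] Q1=[P1,P2,P4] Q2=[]
t=7-9: P5@Q0 runs 2, rem=11, quantum used, demote→Q1. Q0=[P3] Q1=[P1,P2,P4,P5] Q2=[]
t=9-10: P3@Q0 runs 1, rem=5, I/O yield, promote→Q0. Q0=[P3] Q1=[P1,P2,P4,P5] Q2=[]
t=10-11: P3@Q0 runs 1, rem=4, I/O yield, promote→Q0. Q0=[P3] Q1=[P1,P2,P4,P5] Q2=[]
t=11-12: P3@Q0 runs 1, rem=3, I/O yield, promote→Q0. Q0=[P3] Q1=[P1,P2,P4,P5] Q2=[]
t=12-13: P3@Q0 runs 1, rem=2, I/O yield, promote→Q0. Q0=[P3] Q1=[P1,P2,P4,P5] Q2=[]
t=13-14: P3@Q0 runs 1, rem=1, I/O yield, promote→Q0. Q0=[P3] Q1=[P1,P2,P4,P5] Q2=[]
t=14-15: P3@Q0 runs 1, rem=0, completes. Q0=[] Q1=[P1,P2,P4,P5] Q2=[]
t=15-19: P1@Q1 runs 4, rem=0, completes. Q0=[] Q1=[P2,P4,P5] Q2=[]
t=19-22: P2@Q1 runs 3, rem=5, I/O yield, promote→Q0. Q0=[P2] Q1=[P4,P5] Q2=[]
t=22-24: P2@Q0 runs 2, rem=3, quantum used, demote→Q1. Q0=[] Q1=[P4,P5,P2] Q2=[]
t=24-29: P4@Q1 runs 5, rem=5, quantum used, demote→Q2. Q0=[] Q1=[P5,P2] Q2=[P4]
t=29-34: P5@Q1 runs 5, rem=6, quantum used, demote→Q2. Q0=[] Q1=[P2] Q2=[P4,P5]
t=34-37: P2@Q1 runs 3, rem=0, completes. Q0=[] Q1=[] Q2=[P4,P5]
t=37-42: P4@Q2 runs 5, rem=0, completes. Q0=[] Q1=[] Q2=[P5]
t=42-48: P5@Q2 runs 6, rem=0, completes. Q0=[] Q1=[] Q2=[]

Answer: P3,P1,P2,P4,P5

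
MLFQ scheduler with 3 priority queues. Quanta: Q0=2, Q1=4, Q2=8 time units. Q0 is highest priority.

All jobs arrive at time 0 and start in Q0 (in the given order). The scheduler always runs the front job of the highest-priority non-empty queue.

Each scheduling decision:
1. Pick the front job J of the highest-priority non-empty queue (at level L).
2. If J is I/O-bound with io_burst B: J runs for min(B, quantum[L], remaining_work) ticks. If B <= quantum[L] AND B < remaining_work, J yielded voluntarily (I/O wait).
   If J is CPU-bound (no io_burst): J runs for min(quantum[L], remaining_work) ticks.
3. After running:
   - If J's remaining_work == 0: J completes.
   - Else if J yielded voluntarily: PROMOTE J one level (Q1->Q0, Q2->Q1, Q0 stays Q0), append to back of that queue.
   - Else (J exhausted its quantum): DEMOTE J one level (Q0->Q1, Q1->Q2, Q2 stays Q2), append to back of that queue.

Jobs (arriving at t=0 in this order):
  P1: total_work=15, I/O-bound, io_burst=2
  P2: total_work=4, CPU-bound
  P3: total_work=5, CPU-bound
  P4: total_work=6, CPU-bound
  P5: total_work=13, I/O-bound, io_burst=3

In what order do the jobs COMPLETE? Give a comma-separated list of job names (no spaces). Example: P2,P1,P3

t=0-2: P1@Q0 runs 2, rem=13, I/O yield, promote→Q0. Q0=[P2,P3,P4,P5,P1] Q1=[] Q2=[]
t=2-4: P2@Q0 runs 2, rem=2, quantum used, demote→Q1. Q0=[P3,P4,P5,P1] Q1=[P2] Q2=[]
t=4-6: P3@Q0 runs 2, rem=3, quantum used, demote→Q1. Q0=[P4,P5,P1] Q1=[P2,P3] Q2=[]
t=6-8: P4@Q0 runs 2, rem=4, quantum used, demote→Q1. Q0=[P5,P1] Q1=[P2,P3,P4] Q2=[]
t=8-10: P5@Q0 runs 2, rem=11, quantum used, demote→Q1. Q0=[P1] Q1=[P2,P3,P4,P5] Q2=[]
t=10-12: P1@Q0 runs 2, rem=11, I/O yield, promote→Q0. Q0=[P1] Q1=[P2,P3,P4,P5] Q2=[]
t=12-14: P1@Q0 runs 2, rem=9, I/O yield, promote→Q0. Q0=[P1] Q1=[P2,P3,P4,P5] Q2=[]
t=14-16: P1@Q0 runs 2, rem=7, I/O yield, promote→Q0. Q0=[P1] Q1=[P2,P3,P4,P5] Q2=[]
t=16-18: P1@Q0 runs 2, rem=5, I/O yield, promote→Q0. Q0=[P1] Q1=[P2,P3,P4,P5] Q2=[]
t=18-20: P1@Q0 runs 2, rem=3, I/O yield, promote→Q0. Q0=[P1] Q1=[P2,P3,P4,P5] Q2=[]
t=20-22: P1@Q0 runs 2, rem=1, I/O yield, promote→Q0. Q0=[P1] Q1=[P2,P3,P4,P5] Q2=[]
t=22-23: P1@Q0 runs 1, rem=0, completes. Q0=[] Q1=[P2,P3,P4,P5] Q2=[]
t=23-25: P2@Q1 runs 2, rem=0, completes. Q0=[] Q1=[P3,P4,P5] Q2=[]
t=25-28: P3@Q1 runs 3, rem=0, completes. Q0=[] Q1=[P4,P5] Q2=[]
t=28-32: P4@Q1 runs 4, rem=0, completes. Q0=[] Q1=[P5] Q2=[]
t=32-35: P5@Q1 runs 3, rem=8, I/O yield, promote→Q0. Q0=[P5] Q1=[] Q2=[]
t=35-37: P5@Q0 runs 2, rem=6, quantum used, demote→Q1. Q0=[] Q1=[P5] Q2=[]
t=37-40: P5@Q1 runs 3, rem=3, I/O yield, promote→Q0. Q0=[P5] Q1=[] Q2=[]
t=40-42: P5@Q0 runs 2, rem=1, quantum used, demote→Q1. Q0=[] Q1=[P5] Q2=[]
t=42-43: P5@Q1 runs 1, rem=0, completes. Q0=[] Q1=[] Q2=[]

Answer: P1,P2,P3,P4,P5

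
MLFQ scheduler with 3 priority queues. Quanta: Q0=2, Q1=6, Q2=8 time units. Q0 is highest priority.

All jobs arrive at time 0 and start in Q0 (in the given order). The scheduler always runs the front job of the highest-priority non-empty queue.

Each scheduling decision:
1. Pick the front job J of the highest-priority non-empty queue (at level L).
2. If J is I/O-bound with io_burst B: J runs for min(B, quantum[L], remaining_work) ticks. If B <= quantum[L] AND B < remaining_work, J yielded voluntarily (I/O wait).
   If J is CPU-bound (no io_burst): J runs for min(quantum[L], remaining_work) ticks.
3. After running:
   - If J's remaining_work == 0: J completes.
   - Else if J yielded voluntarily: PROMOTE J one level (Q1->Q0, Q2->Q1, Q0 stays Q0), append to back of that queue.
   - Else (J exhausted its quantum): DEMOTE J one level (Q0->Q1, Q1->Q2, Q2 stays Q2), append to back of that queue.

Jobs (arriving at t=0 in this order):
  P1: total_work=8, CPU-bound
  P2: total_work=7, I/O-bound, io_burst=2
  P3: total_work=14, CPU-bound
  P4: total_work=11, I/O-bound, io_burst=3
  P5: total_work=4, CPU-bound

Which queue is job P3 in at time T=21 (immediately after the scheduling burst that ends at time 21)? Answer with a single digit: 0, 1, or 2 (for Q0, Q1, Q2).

Answer: 1

Derivation:
t=0-2: P1@Q0 runs 2, rem=6, quantum used, demote→Q1. Q0=[P2,P3,P4,P5] Q1=[P1] Q2=[]
t=2-4: P2@Q0 runs 2, rem=5, I/O yield, promote→Q0. Q0=[P3,P4,P5,P2] Q1=[P1] Q2=[]
t=4-6: P3@Q0 runs 2, rem=12, quantum used, demote→Q1. Q0=[P4,P5,P2] Q1=[P1,P3] Q2=[]
t=6-8: P4@Q0 runs 2, rem=9, quantum used, demote→Q1. Q0=[P5,P2] Q1=[P1,P3,P4] Q2=[]
t=8-10: P5@Q0 runs 2, rem=2, quantum used, demote→Q1. Q0=[P2] Q1=[P1,P3,P4,P5] Q2=[]
t=10-12: P2@Q0 runs 2, rem=3, I/O yield, promote→Q0. Q0=[P2] Q1=[P1,P3,P4,P5] Q2=[]
t=12-14: P2@Q0 runs 2, rem=1, I/O yield, promote→Q0. Q0=[P2] Q1=[P1,P3,P4,P5] Q2=[]
t=14-15: P2@Q0 runs 1, rem=0, completes. Q0=[] Q1=[P1,P3,P4,P5] Q2=[]
t=15-21: P1@Q1 runs 6, rem=0, completes. Q0=[] Q1=[P3,P4,P5] Q2=[]
t=21-27: P3@Q1 runs 6, rem=6, quantum used, demote→Q2. Q0=[] Q1=[P4,P5] Q2=[P3]
t=27-30: P4@Q1 runs 3, rem=6, I/O yield, promote→Q0. Q0=[P4] Q1=[P5] Q2=[P3]
t=30-32: P4@Q0 runs 2, rem=4, quantum used, demote→Q1. Q0=[] Q1=[P5,P4] Q2=[P3]
t=32-34: P5@Q1 runs 2, rem=0, completes. Q0=[] Q1=[P4] Q2=[P3]
t=34-37: P4@Q1 runs 3, rem=1, I/O yield, promote→Q0. Q0=[P4] Q1=[] Q2=[P3]
t=37-38: P4@Q0 runs 1, rem=0, completes. Q0=[] Q1=[] Q2=[P3]
t=38-44: P3@Q2 runs 6, rem=0, completes. Q0=[] Q1=[] Q2=[]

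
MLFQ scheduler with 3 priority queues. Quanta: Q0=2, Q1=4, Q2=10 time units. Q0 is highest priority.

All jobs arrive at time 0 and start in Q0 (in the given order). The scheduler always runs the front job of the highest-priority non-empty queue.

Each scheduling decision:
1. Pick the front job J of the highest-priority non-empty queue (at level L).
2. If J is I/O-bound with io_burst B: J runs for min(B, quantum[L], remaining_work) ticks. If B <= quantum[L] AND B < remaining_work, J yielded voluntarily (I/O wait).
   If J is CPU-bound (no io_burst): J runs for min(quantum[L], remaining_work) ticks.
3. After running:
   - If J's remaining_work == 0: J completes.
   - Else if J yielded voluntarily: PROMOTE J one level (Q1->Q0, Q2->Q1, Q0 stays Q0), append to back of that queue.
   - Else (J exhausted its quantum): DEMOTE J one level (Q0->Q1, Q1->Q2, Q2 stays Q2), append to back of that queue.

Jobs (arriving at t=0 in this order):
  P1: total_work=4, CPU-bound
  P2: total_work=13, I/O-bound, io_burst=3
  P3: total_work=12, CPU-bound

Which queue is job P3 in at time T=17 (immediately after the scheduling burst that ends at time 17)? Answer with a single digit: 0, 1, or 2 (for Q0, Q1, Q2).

Answer: 2

Derivation:
t=0-2: P1@Q0 runs 2, rem=2, quantum used, demote→Q1. Q0=[P2,P3] Q1=[P1] Q2=[]
t=2-4: P2@Q0 runs 2, rem=11, quantum used, demote→Q1. Q0=[P3] Q1=[P1,P2] Q2=[]
t=4-6: P3@Q0 runs 2, rem=10, quantum used, demote→Q1. Q0=[] Q1=[P1,P2,P3] Q2=[]
t=6-8: P1@Q1 runs 2, rem=0, completes. Q0=[] Q1=[P2,P3] Q2=[]
t=8-11: P2@Q1 runs 3, rem=8, I/O yield, promote→Q0. Q0=[P2] Q1=[P3] Q2=[]
t=11-13: P2@Q0 runs 2, rem=6, quantum used, demote→Q1. Q0=[] Q1=[P3,P2] Q2=[]
t=13-17: P3@Q1 runs 4, rem=6, quantum used, demote→Q2. Q0=[] Q1=[P2] Q2=[P3]
t=17-20: P2@Q1 runs 3, rem=3, I/O yield, promote→Q0. Q0=[P2] Q1=[] Q2=[P3]
t=20-22: P2@Q0 runs 2, rem=1, quantum used, demote→Q1. Q0=[] Q1=[P2] Q2=[P3]
t=22-23: P2@Q1 runs 1, rem=0, completes. Q0=[] Q1=[] Q2=[P3]
t=23-29: P3@Q2 runs 6, rem=0, completes. Q0=[] Q1=[] Q2=[]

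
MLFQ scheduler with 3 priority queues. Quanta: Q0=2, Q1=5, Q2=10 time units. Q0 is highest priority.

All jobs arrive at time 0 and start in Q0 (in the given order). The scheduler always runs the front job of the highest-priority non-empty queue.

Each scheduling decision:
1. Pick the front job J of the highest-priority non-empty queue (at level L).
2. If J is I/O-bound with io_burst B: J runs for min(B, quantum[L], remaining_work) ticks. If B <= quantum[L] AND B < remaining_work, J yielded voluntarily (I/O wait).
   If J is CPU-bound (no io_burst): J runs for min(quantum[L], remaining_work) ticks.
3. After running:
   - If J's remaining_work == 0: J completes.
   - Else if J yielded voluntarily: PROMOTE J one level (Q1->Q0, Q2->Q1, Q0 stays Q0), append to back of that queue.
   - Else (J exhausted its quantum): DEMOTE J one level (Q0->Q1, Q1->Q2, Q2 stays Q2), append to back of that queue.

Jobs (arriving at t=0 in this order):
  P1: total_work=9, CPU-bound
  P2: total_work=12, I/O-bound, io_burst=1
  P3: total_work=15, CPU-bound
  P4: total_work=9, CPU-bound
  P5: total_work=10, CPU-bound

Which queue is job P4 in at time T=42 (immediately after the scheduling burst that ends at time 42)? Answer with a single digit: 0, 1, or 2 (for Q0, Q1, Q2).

Answer: 2

Derivation:
t=0-2: P1@Q0 runs 2, rem=7, quantum used, demote→Q1. Q0=[P2,P3,P4,P5] Q1=[P1] Q2=[]
t=2-3: P2@Q0 runs 1, rem=11, I/O yield, promote→Q0. Q0=[P3,P4,P5,P2] Q1=[P1] Q2=[]
t=3-5: P3@Q0 runs 2, rem=13, quantum used, demote→Q1. Q0=[P4,P5,P2] Q1=[P1,P3] Q2=[]
t=5-7: P4@Q0 runs 2, rem=7, quantum used, demote→Q1. Q0=[P5,P2] Q1=[P1,P3,P4] Q2=[]
t=7-9: P5@Q0 runs 2, rem=8, quantum used, demote→Q1. Q0=[P2] Q1=[P1,P3,P4,P5] Q2=[]
t=9-10: P2@Q0 runs 1, rem=10, I/O yield, promote→Q0. Q0=[P2] Q1=[P1,P3,P4,P5] Q2=[]
t=10-11: P2@Q0 runs 1, rem=9, I/O yield, promote→Q0. Q0=[P2] Q1=[P1,P3,P4,P5] Q2=[]
t=11-12: P2@Q0 runs 1, rem=8, I/O yield, promote→Q0. Q0=[P2] Q1=[P1,P3,P4,P5] Q2=[]
t=12-13: P2@Q0 runs 1, rem=7, I/O yield, promote→Q0. Q0=[P2] Q1=[P1,P3,P4,P5] Q2=[]
t=13-14: P2@Q0 runs 1, rem=6, I/O yield, promote→Q0. Q0=[P2] Q1=[P1,P3,P4,P5] Q2=[]
t=14-15: P2@Q0 runs 1, rem=5, I/O yield, promote→Q0. Q0=[P2] Q1=[P1,P3,P4,P5] Q2=[]
t=15-16: P2@Q0 runs 1, rem=4, I/O yield, promote→Q0. Q0=[P2] Q1=[P1,P3,P4,P5] Q2=[]
t=16-17: P2@Q0 runs 1, rem=3, I/O yield, promote→Q0. Q0=[P2] Q1=[P1,P3,P4,P5] Q2=[]
t=17-18: P2@Q0 runs 1, rem=2, I/O yield, promote→Q0. Q0=[P2] Q1=[P1,P3,P4,P5] Q2=[]
t=18-19: P2@Q0 runs 1, rem=1, I/O yield, promote→Q0. Q0=[P2] Q1=[P1,P3,P4,P5] Q2=[]
t=19-20: P2@Q0 runs 1, rem=0, completes. Q0=[] Q1=[P1,P3,P4,P5] Q2=[]
t=20-25: P1@Q1 runs 5, rem=2, quantum used, demote→Q2. Q0=[] Q1=[P3,P4,P5] Q2=[P1]
t=25-30: P3@Q1 runs 5, rem=8, quantum used, demote→Q2. Q0=[] Q1=[P4,P5] Q2=[P1,P3]
t=30-35: P4@Q1 runs 5, rem=2, quantum used, demote→Q2. Q0=[] Q1=[P5] Q2=[P1,P3,P4]
t=35-40: P5@Q1 runs 5, rem=3, quantum used, demote→Q2. Q0=[] Q1=[] Q2=[P1,P3,P4,P5]
t=40-42: P1@Q2 runs 2, rem=0, completes. Q0=[] Q1=[] Q2=[P3,P4,P5]
t=42-50: P3@Q2 runs 8, rem=0, completes. Q0=[] Q1=[] Q2=[P4,P5]
t=50-52: P4@Q2 runs 2, rem=0, completes. Q0=[] Q1=[] Q2=[P5]
t=52-55: P5@Q2 runs 3, rem=0, completes. Q0=[] Q1=[] Q2=[]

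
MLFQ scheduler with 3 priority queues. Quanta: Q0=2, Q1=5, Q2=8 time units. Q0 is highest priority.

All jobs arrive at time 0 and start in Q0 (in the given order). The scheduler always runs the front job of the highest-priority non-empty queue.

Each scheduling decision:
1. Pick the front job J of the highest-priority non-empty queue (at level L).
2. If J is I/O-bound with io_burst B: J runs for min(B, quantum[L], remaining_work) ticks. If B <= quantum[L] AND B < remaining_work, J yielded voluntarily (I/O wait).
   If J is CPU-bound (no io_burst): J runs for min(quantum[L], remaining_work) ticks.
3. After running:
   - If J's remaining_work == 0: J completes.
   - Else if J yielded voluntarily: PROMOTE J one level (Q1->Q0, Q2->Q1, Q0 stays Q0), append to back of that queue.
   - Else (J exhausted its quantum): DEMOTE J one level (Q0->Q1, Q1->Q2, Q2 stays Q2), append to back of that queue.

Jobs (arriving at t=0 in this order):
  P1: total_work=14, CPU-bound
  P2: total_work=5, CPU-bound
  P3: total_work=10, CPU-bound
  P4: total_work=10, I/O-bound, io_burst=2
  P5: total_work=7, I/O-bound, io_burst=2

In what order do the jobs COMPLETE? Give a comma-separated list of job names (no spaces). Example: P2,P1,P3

t=0-2: P1@Q0 runs 2, rem=12, quantum used, demote→Q1. Q0=[P2,P3,P4,P5] Q1=[P1] Q2=[]
t=2-4: P2@Q0 runs 2, rem=3, quantum used, demote→Q1. Q0=[P3,P4,P5] Q1=[P1,P2] Q2=[]
t=4-6: P3@Q0 runs 2, rem=8, quantum used, demote→Q1. Q0=[P4,P5] Q1=[P1,P2,P3] Q2=[]
t=6-8: P4@Q0 runs 2, rem=8, I/O yield, promote→Q0. Q0=[P5,P4] Q1=[P1,P2,P3] Q2=[]
t=8-10: P5@Q0 runs 2, rem=5, I/O yield, promote→Q0. Q0=[P4,P5] Q1=[P1,P2,P3] Q2=[]
t=10-12: P4@Q0 runs 2, rem=6, I/O yield, promote→Q0. Q0=[P5,P4] Q1=[P1,P2,P3] Q2=[]
t=12-14: P5@Q0 runs 2, rem=3, I/O yield, promote→Q0. Q0=[P4,P5] Q1=[P1,P2,P3] Q2=[]
t=14-16: P4@Q0 runs 2, rem=4, I/O yield, promote→Q0. Q0=[P5,P4] Q1=[P1,P2,P3] Q2=[]
t=16-18: P5@Q0 runs 2, rem=1, I/O yield, promote→Q0. Q0=[P4,P5] Q1=[P1,P2,P3] Q2=[]
t=18-20: P4@Q0 runs 2, rem=2, I/O yield, promote→Q0. Q0=[P5,P4] Q1=[P1,P2,P3] Q2=[]
t=20-21: P5@Q0 runs 1, rem=0, completes. Q0=[P4] Q1=[P1,P2,P3] Q2=[]
t=21-23: P4@Q0 runs 2, rem=0, completes. Q0=[] Q1=[P1,P2,P3] Q2=[]
t=23-28: P1@Q1 runs 5, rem=7, quantum used, demote→Q2. Q0=[] Q1=[P2,P3] Q2=[P1]
t=28-31: P2@Q1 runs 3, rem=0, completes. Q0=[] Q1=[P3] Q2=[P1]
t=31-36: P3@Q1 runs 5, rem=3, quantum used, demote→Q2. Q0=[] Q1=[] Q2=[P1,P3]
t=36-43: P1@Q2 runs 7, rem=0, completes. Q0=[] Q1=[] Q2=[P3]
t=43-46: P3@Q2 runs 3, rem=0, completes. Q0=[] Q1=[] Q2=[]

Answer: P5,P4,P2,P1,P3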